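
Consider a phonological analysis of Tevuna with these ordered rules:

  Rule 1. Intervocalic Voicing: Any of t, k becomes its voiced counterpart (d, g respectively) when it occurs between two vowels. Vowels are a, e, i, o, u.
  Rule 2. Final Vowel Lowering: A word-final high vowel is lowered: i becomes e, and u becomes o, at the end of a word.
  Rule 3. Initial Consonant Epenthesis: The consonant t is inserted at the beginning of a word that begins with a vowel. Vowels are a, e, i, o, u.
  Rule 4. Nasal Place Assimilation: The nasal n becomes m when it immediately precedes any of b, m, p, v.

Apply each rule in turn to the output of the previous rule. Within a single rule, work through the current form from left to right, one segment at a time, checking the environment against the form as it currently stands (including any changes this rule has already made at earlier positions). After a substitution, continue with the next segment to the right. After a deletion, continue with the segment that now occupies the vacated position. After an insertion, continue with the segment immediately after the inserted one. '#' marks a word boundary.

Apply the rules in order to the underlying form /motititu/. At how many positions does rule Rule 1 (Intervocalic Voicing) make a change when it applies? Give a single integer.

Rule 1 Intervocalic Voicing: [motititu] → [modididu]
Rule 2 Final Vowel Lowering: [modididu] → [modidido]
Rule 3 Initial Consonant Epenthesis: no change — [modidido]
Rule 4 Nasal Place Assimilation: no change — [modidido]
Rule Rule 1 changed 3 position(s).

3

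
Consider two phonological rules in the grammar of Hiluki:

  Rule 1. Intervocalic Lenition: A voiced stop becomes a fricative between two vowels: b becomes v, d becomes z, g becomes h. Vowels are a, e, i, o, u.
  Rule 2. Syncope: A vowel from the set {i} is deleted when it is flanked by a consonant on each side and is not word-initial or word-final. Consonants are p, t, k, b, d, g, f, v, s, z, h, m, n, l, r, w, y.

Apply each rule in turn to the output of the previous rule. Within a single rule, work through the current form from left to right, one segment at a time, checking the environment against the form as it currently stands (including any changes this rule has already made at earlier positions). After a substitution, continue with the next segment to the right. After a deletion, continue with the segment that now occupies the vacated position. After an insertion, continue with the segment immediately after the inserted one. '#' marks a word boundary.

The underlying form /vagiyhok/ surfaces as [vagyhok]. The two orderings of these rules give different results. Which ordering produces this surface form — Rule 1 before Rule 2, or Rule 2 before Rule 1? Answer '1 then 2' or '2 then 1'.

Order 1 then 2:
  1 Intervocalic Lenition: [vagiyhok] → [vahiyhok]
  2 Syncope: [vahiyhok] → [vahyhok]
  result: [vahyhok]
Order 2 then 1:
  2 Syncope: [vagiyhok] → [vagyhok]
  1 Intervocalic Lenition: no change — [vagyhok]
  result: [vagyhok]

2 then 1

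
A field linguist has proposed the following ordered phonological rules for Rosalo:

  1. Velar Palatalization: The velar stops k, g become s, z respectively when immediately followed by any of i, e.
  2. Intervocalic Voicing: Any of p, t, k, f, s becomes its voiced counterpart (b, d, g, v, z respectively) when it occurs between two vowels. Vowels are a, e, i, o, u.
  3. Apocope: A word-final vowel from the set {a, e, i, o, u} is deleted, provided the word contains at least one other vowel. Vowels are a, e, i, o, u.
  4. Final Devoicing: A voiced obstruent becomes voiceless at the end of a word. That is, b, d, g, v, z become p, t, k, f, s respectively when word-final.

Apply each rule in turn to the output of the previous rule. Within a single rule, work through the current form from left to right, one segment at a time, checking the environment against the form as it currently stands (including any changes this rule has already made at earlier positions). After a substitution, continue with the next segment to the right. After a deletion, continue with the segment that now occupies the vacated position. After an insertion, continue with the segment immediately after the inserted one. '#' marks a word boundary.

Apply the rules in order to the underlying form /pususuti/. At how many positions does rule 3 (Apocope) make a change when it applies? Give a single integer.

1

1 Velar Palatalization: no change — [pususuti]
2 Intervocalic Voicing: [pususuti] → [puzuzudi]
3 Apocope: [puzuzudi] → [puzuzud]
4 Final Devoicing: [puzuzud] → [puzuzut]
Rule 3 changed 1 position(s).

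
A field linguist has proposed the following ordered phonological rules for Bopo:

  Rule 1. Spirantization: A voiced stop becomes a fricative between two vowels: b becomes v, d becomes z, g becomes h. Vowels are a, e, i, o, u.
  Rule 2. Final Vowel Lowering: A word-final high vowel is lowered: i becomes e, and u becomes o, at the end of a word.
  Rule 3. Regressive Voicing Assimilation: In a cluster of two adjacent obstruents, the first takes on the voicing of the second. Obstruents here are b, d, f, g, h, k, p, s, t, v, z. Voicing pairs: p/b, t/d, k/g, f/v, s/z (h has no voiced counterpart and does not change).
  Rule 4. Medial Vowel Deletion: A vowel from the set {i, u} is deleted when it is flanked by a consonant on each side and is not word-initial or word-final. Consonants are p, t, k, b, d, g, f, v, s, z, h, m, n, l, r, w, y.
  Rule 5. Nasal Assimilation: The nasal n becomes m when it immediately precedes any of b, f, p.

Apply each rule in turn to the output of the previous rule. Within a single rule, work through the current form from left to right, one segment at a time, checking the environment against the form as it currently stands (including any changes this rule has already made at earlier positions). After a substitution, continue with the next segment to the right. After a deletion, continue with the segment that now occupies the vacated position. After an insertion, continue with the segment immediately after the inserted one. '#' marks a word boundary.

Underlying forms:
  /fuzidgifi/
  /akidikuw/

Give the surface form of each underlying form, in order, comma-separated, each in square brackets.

/fuzidgifi/:
  Rule 1 Spirantization: no change — [fuzidgifi]
  Rule 2 Final Vowel Lowering: [fuzidgifi] → [fuzidgife]
  Rule 3 Regressive Voicing Assimilation: no change — [fuzidgife]
  Rule 4 Medial Vowel Deletion: [fuzidgife] → [fzdgfe]
  Rule 5 Nasal Assimilation: no change — [fzdgfe]
/akidikuw/:
  Rule 1 Spirantization: [akidikuw] → [akizikuw]
  Rule 2 Final Vowel Lowering: no change — [akizikuw]
  Rule 3 Regressive Voicing Assimilation: no change — [akizikuw]
  Rule 4 Medial Vowel Deletion: [akizikuw] → [akzkw]
  Rule 5 Nasal Assimilation: no change — [akzkw]

[fzdgfe], [akzkw]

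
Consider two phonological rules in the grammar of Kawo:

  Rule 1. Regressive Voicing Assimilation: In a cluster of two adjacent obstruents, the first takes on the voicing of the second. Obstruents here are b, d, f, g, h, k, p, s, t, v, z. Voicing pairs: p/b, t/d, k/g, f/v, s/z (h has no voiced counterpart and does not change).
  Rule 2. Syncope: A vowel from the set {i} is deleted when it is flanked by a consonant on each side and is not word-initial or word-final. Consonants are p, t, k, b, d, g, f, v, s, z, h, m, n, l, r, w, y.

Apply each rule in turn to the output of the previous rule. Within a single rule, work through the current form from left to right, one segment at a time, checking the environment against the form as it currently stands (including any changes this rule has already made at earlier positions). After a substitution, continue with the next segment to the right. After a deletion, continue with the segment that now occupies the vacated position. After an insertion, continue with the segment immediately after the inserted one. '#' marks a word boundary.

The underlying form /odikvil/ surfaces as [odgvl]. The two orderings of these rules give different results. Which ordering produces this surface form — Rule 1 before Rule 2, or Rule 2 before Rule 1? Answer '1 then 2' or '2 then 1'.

Order 1 then 2:
  1 Regressive Voicing Assimilation: [odikvil] → [odigvil]
  2 Syncope: [odigvil] → [odgvl]
  result: [odgvl]
Order 2 then 1:
  2 Syncope: [odikvil] → [odkvl]
  1 Regressive Voicing Assimilation: [odkvl] → [otgvl]
  result: [otgvl]

1 then 2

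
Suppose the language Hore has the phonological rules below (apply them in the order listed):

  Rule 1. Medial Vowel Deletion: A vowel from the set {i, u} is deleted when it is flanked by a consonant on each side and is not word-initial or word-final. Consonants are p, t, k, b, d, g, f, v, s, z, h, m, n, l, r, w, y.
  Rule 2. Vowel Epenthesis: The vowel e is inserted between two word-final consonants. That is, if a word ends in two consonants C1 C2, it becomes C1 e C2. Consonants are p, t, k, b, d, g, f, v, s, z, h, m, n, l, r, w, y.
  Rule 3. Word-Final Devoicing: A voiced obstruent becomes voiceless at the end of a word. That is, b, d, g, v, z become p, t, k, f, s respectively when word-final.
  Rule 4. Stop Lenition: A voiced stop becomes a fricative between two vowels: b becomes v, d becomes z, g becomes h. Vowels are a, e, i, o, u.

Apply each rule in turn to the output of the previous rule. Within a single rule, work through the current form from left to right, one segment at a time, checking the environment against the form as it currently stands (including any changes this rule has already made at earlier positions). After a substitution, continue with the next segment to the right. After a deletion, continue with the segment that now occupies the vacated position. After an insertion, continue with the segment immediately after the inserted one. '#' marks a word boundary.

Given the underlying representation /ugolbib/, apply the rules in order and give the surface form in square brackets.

Rule 1 Medial Vowel Deletion: [ugolbib] → [ugolbb]
Rule 2 Vowel Epenthesis: [ugolbb] → [ugolbeb]
Rule 3 Word-Final Devoicing: [ugolbeb] → [ugolbep]
Rule 4 Stop Lenition: [ugolbep] → [uholbep]

[uholbep]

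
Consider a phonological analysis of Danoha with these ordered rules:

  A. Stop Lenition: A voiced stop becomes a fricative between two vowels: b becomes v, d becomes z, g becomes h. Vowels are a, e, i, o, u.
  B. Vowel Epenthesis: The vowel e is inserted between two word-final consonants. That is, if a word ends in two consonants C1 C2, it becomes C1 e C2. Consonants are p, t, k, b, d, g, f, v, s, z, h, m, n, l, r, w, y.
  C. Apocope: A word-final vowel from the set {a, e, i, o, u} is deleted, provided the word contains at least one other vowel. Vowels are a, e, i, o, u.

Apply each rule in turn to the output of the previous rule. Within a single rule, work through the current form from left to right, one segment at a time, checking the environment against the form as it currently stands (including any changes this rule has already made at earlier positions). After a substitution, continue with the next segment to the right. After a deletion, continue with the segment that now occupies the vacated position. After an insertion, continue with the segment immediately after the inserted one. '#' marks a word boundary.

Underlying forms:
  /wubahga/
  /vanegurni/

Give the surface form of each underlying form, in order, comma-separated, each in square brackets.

[wuvahg], [vanehurn]

/wubahga/:
  A Stop Lenition: [wubahga] → [wuvahga]
  B Vowel Epenthesis: no change — [wuvahga]
  C Apocope: [wuvahga] → [wuvahg]
/vanegurni/:
  A Stop Lenition: [vanegurni] → [vanehurni]
  B Vowel Epenthesis: no change — [vanehurni]
  C Apocope: [vanehurni] → [vanehurn]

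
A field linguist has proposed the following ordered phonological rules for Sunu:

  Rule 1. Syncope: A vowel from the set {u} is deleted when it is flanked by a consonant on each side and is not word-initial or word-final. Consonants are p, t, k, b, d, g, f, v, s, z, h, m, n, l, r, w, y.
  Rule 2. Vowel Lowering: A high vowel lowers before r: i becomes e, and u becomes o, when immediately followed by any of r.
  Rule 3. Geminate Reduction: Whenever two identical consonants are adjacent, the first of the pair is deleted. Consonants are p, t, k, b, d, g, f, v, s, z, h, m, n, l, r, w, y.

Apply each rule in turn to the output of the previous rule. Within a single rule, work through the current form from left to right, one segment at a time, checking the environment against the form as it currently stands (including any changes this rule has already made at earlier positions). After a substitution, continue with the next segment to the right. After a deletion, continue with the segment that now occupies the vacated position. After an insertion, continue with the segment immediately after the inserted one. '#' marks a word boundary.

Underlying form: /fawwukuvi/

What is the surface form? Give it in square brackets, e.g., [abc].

Rule 1 Syncope: [fawwukuvi] → [fawwkvi]
Rule 2 Vowel Lowering: no change — [fawwkvi]
Rule 3 Geminate Reduction: [fawwkvi] → [fawkvi]

[fawkvi]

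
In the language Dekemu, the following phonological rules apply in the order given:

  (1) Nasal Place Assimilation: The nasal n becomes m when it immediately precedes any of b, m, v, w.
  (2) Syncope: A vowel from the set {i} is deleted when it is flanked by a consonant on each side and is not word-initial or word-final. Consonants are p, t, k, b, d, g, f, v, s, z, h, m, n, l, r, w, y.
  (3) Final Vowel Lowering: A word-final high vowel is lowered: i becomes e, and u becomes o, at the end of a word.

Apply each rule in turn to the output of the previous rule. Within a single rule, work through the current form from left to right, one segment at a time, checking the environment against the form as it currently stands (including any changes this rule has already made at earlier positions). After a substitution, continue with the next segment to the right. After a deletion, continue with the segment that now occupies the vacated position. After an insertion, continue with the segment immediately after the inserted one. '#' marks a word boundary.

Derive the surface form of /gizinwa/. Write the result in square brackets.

(1) Nasal Place Assimilation: [gizinwa] → [gizimwa]
(2) Syncope: [gizimwa] → [gzmwa]
(3) Final Vowel Lowering: no change — [gzmwa]

[gzmwa]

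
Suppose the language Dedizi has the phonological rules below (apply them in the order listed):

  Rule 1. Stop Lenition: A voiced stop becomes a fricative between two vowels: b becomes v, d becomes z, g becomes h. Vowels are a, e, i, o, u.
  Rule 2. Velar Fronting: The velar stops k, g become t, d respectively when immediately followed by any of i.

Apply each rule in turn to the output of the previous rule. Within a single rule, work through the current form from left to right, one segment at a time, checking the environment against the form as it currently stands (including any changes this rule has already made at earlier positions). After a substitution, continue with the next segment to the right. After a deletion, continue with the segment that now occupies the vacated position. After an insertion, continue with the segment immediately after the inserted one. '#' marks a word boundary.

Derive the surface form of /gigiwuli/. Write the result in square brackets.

[dihiwuli]

Rule 1 Stop Lenition: [gigiwuli] → [gihiwuli]
Rule 2 Velar Fronting: [gihiwuli] → [dihiwuli]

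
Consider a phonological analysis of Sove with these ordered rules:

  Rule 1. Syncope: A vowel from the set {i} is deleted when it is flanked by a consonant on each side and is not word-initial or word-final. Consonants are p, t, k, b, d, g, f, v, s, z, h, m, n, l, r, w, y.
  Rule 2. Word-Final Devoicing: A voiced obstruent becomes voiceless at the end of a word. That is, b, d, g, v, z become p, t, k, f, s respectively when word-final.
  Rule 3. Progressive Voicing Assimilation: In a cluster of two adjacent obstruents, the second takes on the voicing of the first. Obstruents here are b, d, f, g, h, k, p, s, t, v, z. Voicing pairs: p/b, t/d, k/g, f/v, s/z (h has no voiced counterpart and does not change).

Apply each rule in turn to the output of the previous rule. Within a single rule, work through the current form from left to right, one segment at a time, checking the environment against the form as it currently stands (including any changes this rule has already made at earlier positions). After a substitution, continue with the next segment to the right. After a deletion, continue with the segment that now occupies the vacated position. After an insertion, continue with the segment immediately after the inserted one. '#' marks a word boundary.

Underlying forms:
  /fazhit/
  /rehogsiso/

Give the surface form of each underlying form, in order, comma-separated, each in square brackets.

[fazht], [rehogzzo]

/fazhit/:
  Rule 1 Syncope: [fazhit] → [fazht]
  Rule 2 Word-Final Devoicing: no change — [fazht]
  Rule 3 Progressive Voicing Assimilation: no change — [fazht]
/rehogsiso/:
  Rule 1 Syncope: [rehogsiso] → [rehogsso]
  Rule 2 Word-Final Devoicing: no change — [rehogsso]
  Rule 3 Progressive Voicing Assimilation: [rehogsso] → [rehogzzo]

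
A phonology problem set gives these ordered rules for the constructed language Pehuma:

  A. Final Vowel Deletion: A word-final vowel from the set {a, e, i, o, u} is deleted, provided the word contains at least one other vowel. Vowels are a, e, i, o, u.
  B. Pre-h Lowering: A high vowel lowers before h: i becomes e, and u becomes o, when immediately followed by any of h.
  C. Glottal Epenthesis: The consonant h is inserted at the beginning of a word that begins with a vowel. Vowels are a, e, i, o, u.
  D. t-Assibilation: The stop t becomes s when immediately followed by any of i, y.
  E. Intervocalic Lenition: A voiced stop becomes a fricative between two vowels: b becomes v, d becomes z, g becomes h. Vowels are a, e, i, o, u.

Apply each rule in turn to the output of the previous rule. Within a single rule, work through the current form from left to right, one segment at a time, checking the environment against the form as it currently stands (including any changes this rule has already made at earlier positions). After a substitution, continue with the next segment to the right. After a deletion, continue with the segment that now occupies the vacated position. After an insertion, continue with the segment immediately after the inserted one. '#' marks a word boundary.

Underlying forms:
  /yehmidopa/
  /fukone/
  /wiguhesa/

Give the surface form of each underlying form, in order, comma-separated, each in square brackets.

[yehmizop], [fukon], [wihohes]

/yehmidopa/:
  A Final Vowel Deletion: [yehmidopa] → [yehmidop]
  B Pre-h Lowering: no change — [yehmidop]
  C Glottal Epenthesis: no change — [yehmidop]
  D t-Assibilation: no change — [yehmidop]
  E Intervocalic Lenition: [yehmidop] → [yehmizop]
/fukone/:
  A Final Vowel Deletion: [fukone] → [fukon]
  B Pre-h Lowering: no change — [fukon]
  C Glottal Epenthesis: no change — [fukon]
  D t-Assibilation: no change — [fukon]
  E Intervocalic Lenition: no change — [fukon]
/wiguhesa/:
  A Final Vowel Deletion: [wiguhesa] → [wiguhes]
  B Pre-h Lowering: [wiguhes] → [wigohes]
  C Glottal Epenthesis: no change — [wigohes]
  D t-Assibilation: no change — [wigohes]
  E Intervocalic Lenition: [wigohes] → [wihohes]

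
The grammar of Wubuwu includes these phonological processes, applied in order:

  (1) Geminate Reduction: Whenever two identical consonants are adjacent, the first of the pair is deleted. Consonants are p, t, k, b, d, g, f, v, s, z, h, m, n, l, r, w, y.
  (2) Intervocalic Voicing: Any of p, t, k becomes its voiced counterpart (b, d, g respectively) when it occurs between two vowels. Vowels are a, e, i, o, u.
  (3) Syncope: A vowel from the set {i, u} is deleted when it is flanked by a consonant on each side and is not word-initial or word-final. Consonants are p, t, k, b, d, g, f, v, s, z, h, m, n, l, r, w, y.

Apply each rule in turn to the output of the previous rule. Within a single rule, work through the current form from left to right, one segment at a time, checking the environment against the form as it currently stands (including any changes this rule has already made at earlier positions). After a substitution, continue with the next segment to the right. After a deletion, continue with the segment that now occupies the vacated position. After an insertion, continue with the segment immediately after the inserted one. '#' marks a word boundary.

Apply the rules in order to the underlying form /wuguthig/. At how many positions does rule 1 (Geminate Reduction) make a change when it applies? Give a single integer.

0

(1) Geminate Reduction: no change — [wuguthig]
(2) Intervocalic Voicing: no change — [wuguthig]
(3) Syncope: [wuguthig] → [wgthg]
Rule 1 changed 0 position(s).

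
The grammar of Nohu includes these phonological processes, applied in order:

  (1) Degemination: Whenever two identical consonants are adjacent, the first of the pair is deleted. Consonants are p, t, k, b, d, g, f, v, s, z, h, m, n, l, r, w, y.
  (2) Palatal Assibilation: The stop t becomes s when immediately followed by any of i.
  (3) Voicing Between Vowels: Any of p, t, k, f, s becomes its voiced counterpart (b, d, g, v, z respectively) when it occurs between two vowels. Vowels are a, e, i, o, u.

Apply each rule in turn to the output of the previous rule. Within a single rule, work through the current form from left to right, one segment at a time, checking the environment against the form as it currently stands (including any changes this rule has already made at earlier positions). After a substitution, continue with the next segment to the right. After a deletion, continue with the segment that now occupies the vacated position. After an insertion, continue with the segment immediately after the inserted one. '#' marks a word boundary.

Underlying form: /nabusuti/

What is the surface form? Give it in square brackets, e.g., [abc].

(1) Degemination: no change — [nabusuti]
(2) Palatal Assibilation: [nabusuti] → [nabususi]
(3) Voicing Between Vowels: [nabususi] → [nabuzuzi]

[nabuzuzi]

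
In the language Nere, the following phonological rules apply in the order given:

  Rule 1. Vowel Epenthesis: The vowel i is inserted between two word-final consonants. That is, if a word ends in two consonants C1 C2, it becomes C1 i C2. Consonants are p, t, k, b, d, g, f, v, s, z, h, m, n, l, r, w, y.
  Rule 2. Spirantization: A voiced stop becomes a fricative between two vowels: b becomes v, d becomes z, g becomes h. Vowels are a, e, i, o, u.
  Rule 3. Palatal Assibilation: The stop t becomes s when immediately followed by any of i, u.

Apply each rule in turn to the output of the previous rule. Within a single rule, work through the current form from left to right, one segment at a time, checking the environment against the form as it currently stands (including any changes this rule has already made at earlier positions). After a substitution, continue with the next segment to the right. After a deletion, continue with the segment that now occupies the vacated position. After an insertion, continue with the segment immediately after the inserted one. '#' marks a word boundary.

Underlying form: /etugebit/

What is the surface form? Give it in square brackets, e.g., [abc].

[esuhevit]

Rule 1 Vowel Epenthesis: no change — [etugebit]
Rule 2 Spirantization: [etugebit] → [etuhevit]
Rule 3 Palatal Assibilation: [etuhevit] → [esuhevit]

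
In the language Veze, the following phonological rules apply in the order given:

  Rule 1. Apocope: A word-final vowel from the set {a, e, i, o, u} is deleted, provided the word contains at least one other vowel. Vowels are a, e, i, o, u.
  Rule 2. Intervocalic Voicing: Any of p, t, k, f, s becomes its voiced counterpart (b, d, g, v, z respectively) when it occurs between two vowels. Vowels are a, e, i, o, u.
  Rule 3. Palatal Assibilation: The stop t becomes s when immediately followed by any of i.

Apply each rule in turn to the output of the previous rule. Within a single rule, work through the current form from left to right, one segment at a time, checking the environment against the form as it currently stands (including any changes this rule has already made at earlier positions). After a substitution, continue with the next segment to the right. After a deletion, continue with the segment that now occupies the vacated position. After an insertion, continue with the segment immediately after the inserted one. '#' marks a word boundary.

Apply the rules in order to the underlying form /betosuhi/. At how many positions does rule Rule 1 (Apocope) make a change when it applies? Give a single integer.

Rule 1 Apocope: [betosuhi] → [betosuh]
Rule 2 Intervocalic Voicing: [betosuh] → [bedozuh]
Rule 3 Palatal Assibilation: no change — [bedozuh]
Rule Rule 1 changed 1 position(s).

1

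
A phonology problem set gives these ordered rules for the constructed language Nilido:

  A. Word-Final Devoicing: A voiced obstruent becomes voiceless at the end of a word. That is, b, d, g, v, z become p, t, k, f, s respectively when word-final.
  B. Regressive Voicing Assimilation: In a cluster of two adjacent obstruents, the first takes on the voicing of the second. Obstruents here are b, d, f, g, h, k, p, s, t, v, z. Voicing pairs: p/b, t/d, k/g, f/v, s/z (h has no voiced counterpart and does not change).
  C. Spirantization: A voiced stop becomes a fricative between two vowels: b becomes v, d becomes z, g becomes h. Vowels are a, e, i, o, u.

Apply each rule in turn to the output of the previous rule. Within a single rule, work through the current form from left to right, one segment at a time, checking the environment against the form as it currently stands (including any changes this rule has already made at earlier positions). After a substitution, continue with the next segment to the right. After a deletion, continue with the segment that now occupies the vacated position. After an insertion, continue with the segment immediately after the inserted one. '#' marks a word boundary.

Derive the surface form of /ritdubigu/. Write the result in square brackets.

A Word-Final Devoicing: no change — [ritdubigu]
B Regressive Voicing Assimilation: [ritdubigu] → [riddubigu]
C Spirantization: [riddubigu] → [ridduvihu]

[ridduvihu]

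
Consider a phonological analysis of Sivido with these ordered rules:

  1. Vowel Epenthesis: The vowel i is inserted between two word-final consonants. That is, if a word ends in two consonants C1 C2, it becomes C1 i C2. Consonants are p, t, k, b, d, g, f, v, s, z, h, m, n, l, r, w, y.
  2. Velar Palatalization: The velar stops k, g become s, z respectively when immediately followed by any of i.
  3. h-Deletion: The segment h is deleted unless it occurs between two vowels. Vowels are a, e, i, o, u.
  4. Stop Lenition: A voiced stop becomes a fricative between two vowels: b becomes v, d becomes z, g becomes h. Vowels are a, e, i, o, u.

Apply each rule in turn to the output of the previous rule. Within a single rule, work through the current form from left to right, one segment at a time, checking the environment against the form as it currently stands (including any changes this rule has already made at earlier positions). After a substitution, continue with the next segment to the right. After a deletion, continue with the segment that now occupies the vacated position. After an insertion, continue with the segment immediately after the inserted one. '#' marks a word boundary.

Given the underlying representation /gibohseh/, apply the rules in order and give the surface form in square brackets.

[zivose]

1 Vowel Epenthesis: no change — [gibohseh]
2 Velar Palatalization: [gibohseh] → [zibohseh]
3 h-Deletion: [zibohseh] → [zibose]
4 Stop Lenition: [zibose] → [zivose]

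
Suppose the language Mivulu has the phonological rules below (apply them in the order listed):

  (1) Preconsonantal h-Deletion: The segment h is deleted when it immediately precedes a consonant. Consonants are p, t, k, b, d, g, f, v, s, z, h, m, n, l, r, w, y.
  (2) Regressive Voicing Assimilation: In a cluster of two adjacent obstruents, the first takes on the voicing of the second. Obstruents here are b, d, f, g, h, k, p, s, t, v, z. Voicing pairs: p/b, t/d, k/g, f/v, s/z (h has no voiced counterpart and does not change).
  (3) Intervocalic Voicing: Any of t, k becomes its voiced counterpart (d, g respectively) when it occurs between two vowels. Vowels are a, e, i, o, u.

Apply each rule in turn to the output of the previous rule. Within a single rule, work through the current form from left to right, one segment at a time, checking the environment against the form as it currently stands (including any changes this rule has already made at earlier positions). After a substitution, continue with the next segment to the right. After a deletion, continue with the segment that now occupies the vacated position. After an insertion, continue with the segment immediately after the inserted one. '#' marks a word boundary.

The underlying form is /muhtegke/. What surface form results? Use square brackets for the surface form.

(1) Preconsonantal h-Deletion: [muhtegke] → [mutegke]
(2) Regressive Voicing Assimilation: [mutegke] → [mutekke]
(3) Intervocalic Voicing: [mutekke] → [mudekke]

[mudekke]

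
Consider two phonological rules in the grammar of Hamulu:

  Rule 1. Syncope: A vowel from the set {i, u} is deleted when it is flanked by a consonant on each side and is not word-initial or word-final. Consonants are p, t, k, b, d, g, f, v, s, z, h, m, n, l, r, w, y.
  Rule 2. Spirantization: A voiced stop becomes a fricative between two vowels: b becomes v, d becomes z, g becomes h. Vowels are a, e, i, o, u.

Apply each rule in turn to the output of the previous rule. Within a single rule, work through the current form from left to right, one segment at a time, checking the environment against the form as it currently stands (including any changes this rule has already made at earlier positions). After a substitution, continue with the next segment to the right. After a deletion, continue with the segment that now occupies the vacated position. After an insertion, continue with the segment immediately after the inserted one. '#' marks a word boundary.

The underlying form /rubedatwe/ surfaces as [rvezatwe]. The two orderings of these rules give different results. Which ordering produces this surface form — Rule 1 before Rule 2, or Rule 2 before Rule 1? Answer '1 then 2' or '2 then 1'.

2 then 1

Order 1 then 2:
  1 Syncope: [rubedatwe] → [rbedatwe]
  2 Spirantization: [rbedatwe] → [rbezatwe]
  result: [rbezatwe]
Order 2 then 1:
  2 Spirantization: [rubedatwe] → [ruvezatwe]
  1 Syncope: [ruvezatwe] → [rvezatwe]
  result: [rvezatwe]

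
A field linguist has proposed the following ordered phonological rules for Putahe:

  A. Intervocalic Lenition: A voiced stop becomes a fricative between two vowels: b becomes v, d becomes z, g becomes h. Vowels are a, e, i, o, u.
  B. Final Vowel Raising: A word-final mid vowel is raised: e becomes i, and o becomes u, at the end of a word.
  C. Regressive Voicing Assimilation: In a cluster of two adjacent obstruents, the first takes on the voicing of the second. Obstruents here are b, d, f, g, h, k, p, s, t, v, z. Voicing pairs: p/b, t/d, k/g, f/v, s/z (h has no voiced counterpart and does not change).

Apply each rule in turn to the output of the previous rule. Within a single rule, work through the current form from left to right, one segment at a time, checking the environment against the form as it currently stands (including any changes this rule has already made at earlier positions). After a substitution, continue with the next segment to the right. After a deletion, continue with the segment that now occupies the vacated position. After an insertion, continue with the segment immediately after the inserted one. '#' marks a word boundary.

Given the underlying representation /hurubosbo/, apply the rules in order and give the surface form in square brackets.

A Intervocalic Lenition: [hurubosbo] → [huruvosbo]
B Final Vowel Raising: [huruvosbo] → [huruvosbu]
C Regressive Voicing Assimilation: [huruvosbu] → [huruvozbu]

[huruvozbu]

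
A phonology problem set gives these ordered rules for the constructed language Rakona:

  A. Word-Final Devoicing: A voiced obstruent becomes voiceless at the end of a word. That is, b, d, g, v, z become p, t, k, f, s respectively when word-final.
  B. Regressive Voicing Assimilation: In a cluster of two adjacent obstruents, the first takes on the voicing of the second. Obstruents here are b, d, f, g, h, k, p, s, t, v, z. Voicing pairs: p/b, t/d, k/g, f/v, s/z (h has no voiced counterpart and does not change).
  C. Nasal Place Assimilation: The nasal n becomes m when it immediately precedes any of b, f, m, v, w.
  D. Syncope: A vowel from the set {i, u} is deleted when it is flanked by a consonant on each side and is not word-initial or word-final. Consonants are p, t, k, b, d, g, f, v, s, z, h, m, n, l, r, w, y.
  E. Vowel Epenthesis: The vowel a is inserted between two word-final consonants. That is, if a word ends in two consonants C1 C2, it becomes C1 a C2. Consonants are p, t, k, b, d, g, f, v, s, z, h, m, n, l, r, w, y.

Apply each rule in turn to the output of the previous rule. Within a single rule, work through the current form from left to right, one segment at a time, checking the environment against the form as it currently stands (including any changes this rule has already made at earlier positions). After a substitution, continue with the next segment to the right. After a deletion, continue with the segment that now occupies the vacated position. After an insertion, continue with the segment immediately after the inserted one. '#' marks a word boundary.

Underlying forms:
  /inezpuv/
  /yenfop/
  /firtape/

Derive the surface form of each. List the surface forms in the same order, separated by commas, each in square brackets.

[inespaf], [yemfop], [frtape]

/inezpuv/:
  A Word-Final Devoicing: [inezpuv] → [inezpuf]
  B Regressive Voicing Assimilation: [inezpuf] → [inespuf]
  C Nasal Place Assimilation: no change — [inespuf]
  D Syncope: [inespuf] → [inespf]
  E Vowel Epenthesis: [inespf] → [inespaf]
/yenfop/:
  A Word-Final Devoicing: no change — [yenfop]
  B Regressive Voicing Assimilation: no change — [yenfop]
  C Nasal Place Assimilation: [yenfop] → [yemfop]
  D Syncope: no change — [yemfop]
  E Vowel Epenthesis: no change — [yemfop]
/firtape/:
  A Word-Final Devoicing: no change — [firtape]
  B Regressive Voicing Assimilation: no change — [firtape]
  C Nasal Place Assimilation: no change — [firtape]
  D Syncope: [firtape] → [frtape]
  E Vowel Epenthesis: no change — [frtape]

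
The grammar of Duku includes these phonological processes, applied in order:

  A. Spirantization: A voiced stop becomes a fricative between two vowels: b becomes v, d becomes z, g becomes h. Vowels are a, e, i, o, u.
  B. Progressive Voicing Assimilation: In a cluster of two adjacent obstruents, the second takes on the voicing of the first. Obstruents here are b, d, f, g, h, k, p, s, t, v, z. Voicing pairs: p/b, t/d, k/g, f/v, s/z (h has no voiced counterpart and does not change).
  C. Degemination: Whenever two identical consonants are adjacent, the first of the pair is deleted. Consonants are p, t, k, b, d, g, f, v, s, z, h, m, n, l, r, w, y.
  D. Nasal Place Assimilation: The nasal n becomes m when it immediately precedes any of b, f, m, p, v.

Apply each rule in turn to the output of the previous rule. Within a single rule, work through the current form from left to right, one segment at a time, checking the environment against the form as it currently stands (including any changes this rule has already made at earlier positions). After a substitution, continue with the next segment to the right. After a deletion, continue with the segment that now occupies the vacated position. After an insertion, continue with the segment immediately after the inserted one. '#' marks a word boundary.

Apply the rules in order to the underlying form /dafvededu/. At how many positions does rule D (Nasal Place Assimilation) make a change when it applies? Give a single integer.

A Spirantization: [dafvededu] → [dafvezezu]
B Progressive Voicing Assimilation: [dafvezezu] → [daffezezu]
C Degemination: [daffezezu] → [dafezezu]
D Nasal Place Assimilation: no change — [dafezezu]
Rule D changed 0 position(s).

0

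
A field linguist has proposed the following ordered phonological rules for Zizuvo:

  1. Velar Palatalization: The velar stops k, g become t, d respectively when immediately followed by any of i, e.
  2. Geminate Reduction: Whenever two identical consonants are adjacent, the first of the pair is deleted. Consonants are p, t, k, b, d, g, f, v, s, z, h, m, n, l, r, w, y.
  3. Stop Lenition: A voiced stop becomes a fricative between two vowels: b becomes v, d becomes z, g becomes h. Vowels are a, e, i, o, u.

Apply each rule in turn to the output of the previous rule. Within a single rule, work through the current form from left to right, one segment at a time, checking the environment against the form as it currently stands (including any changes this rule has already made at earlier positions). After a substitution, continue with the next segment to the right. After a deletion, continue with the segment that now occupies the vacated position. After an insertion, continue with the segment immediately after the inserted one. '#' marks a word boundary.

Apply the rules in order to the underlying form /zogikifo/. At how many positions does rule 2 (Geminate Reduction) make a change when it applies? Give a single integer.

0

1 Velar Palatalization: [zogikifo] → [zoditifo]
2 Geminate Reduction: no change — [zoditifo]
3 Stop Lenition: [zoditifo] → [zozitifo]
Rule 2 changed 0 position(s).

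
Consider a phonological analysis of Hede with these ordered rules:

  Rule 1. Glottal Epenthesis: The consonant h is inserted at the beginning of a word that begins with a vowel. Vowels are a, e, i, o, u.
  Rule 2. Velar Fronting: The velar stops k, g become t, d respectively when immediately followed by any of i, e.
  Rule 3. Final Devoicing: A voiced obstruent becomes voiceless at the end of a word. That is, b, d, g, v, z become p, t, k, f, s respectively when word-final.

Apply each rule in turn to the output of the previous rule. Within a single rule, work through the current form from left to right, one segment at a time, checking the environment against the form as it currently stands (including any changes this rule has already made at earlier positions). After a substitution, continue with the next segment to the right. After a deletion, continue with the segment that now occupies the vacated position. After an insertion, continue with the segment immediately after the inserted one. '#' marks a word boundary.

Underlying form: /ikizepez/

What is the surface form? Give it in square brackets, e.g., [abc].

Rule 1 Glottal Epenthesis: [ikizepez] → [hikizepez]
Rule 2 Velar Fronting: [hikizepez] → [hitizepez]
Rule 3 Final Devoicing: [hitizepez] → [hitizepes]

[hitizepes]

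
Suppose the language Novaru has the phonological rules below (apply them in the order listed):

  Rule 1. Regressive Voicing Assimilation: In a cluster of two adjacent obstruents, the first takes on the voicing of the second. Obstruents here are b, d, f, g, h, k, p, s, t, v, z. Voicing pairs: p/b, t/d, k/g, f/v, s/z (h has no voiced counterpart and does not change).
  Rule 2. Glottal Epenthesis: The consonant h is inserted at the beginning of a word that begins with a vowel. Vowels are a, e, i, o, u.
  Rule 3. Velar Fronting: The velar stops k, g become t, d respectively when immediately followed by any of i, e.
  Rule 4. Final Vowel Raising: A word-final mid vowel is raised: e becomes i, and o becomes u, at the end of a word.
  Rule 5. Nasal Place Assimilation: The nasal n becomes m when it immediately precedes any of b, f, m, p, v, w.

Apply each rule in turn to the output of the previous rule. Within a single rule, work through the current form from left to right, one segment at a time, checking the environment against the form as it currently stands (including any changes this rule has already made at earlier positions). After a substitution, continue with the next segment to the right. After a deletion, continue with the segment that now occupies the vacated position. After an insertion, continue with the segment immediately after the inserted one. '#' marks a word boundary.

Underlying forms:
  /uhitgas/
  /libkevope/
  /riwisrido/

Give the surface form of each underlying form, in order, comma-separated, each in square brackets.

[huhidgas], [liptevopi], [riwisridu]

/uhitgas/:
  Rule 1 Regressive Voicing Assimilation: [uhitgas] → [uhidgas]
  Rule 2 Glottal Epenthesis: [uhidgas] → [huhidgas]
  Rule 3 Velar Fronting: no change — [huhidgas]
  Rule 4 Final Vowel Raising: no change — [huhidgas]
  Rule 5 Nasal Place Assimilation: no change — [huhidgas]
/libkevope/:
  Rule 1 Regressive Voicing Assimilation: [libkevope] → [lipkevope]
  Rule 2 Glottal Epenthesis: no change — [lipkevope]
  Rule 3 Velar Fronting: [lipkevope] → [liptevope]
  Rule 4 Final Vowel Raising: [liptevope] → [liptevopi]
  Rule 5 Nasal Place Assimilation: no change — [liptevopi]
/riwisrido/:
  Rule 1 Regressive Voicing Assimilation: no change — [riwisrido]
  Rule 2 Glottal Epenthesis: no change — [riwisrido]
  Rule 3 Velar Fronting: no change — [riwisrido]
  Rule 4 Final Vowel Raising: [riwisrido] → [riwisridu]
  Rule 5 Nasal Place Assimilation: no change — [riwisridu]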